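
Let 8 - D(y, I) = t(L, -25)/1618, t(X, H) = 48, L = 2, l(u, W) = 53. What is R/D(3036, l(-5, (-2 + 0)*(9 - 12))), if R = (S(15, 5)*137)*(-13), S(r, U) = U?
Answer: -554165/496 ≈ -1117.3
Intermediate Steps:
R = -8905 (R = (5*137)*(-13) = 685*(-13) = -8905)
D(y, I) = 6448/809 (D(y, I) = 8 - 48/1618 = 8 - 1*24/809 = 8 - 24/809 = 6448/809)
R/D(3036, l(-5, (-2 + 0)*(9 - 12))) = -8905/6448/809 = -8905*809/6448 = -554165/496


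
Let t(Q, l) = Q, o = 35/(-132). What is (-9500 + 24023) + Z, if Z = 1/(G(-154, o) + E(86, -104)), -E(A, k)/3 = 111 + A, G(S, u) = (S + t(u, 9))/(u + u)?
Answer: 43583513/3001 ≈ 14523.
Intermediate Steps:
o = -35/132 (o = 35*(-1/132) = -35/132 ≈ -0.26515)
G(S, u) = (S + u)/(2*u) (G(S, u) = (S + u)/(u + u) = (S + u)/((2*u)) = (S + u)*(1/(2*u)) = (S + u)/(2*u))
E(A, k) = -333 - 3*A (E(A, k) = -3*(111 + A) = -333 - 3*A)
Z = -10/3001 (Z = 1/((-154 - 35/132)/(2*(-35/132)) + (-333 - 3*86)) = 1/((½)*(-132/35)*(-20363/132) + (-333 - 258)) = 1/(2909/10 - 591) = 1/(-3001/10) = -10/3001 ≈ -0.0033322)
(-9500 + 24023) + Z = (-9500 + 24023) - 10/3001 = 14523 - 10/3001 = 43583513/3001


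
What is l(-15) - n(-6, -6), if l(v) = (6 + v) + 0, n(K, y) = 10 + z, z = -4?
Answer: -15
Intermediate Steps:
n(K, y) = 6 (n(K, y) = 10 - 4 = 6)
l(v) = 6 + v
l(-15) - n(-6, -6) = (6 - 15) - 1*6 = -9 - 6 = -15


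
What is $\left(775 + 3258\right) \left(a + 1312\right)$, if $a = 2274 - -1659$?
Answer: $21153085$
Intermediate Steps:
$a = 3933$ ($a = 2274 + 1659 = 3933$)
$\left(775 + 3258\right) \left(a + 1312\right) = \left(775 + 3258\right) \left(3933 + 1312\right) = 4033 \cdot 5245 = 21153085$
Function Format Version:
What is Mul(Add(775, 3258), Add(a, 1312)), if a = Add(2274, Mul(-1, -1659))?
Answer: 21153085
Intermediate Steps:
a = 3933 (a = Add(2274, 1659) = 3933)
Mul(Add(775, 3258), Add(a, 1312)) = Mul(Add(775, 3258), Add(3933, 1312)) = Mul(4033, 5245) = 21153085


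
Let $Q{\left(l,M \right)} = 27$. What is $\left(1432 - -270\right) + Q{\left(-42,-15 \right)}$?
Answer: $1729$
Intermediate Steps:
$\left(1432 - -270\right) + Q{\left(-42,-15 \right)} = \left(1432 - -270\right) + 27 = \left(1432 + 270\right) + 27 = 1702 + 27 = 1729$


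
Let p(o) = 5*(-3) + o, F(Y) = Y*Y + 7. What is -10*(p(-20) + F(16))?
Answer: -2280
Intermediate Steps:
F(Y) = 7 + Y² (F(Y) = Y² + 7 = 7 + Y²)
p(o) = -15 + o
-10*(p(-20) + F(16)) = -10*((-15 - 20) + (7 + 16²)) = -10*(-35 + (7 + 256)) = -10*(-35 + 263) = -10*228 = -2280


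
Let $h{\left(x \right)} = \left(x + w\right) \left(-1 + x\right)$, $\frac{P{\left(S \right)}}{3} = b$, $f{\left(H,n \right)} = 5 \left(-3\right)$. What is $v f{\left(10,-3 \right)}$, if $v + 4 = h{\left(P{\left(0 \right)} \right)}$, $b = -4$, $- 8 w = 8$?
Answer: $-2475$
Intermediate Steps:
$w = -1$ ($w = \left(- \frac{1}{8}\right) 8 = -1$)
$f{\left(H,n \right)} = -15$
$P{\left(S \right)} = -12$ ($P{\left(S \right)} = 3 \left(-4\right) = -12$)
$h{\left(x \right)} = \left(-1 + x\right)^{2}$ ($h{\left(x \right)} = \left(x - 1\right) \left(-1 + x\right) = \left(-1 + x\right) \left(-1 + x\right) = \left(-1 + x\right)^{2}$)
$v = 165$ ($v = -4 + \left(1 + \left(-12\right)^{2} - -24\right) = -4 + \left(1 + 144 + 24\right) = -4 + 169 = 165$)
$v f{\left(10,-3 \right)} = 165 \left(-15\right) = -2475$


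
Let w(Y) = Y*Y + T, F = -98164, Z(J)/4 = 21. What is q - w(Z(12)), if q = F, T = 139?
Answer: -105359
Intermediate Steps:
Z(J) = 84 (Z(J) = 4*21 = 84)
w(Y) = 139 + Y² (w(Y) = Y*Y + 139 = Y² + 139 = 139 + Y²)
q = -98164
q - w(Z(12)) = -98164 - (139 + 84²) = -98164 - (139 + 7056) = -98164 - 1*7195 = -98164 - 7195 = -105359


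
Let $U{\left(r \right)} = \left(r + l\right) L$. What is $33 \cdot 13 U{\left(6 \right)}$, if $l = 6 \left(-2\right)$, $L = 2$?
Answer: $-5148$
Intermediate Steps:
$l = -12$
$U{\left(r \right)} = -24 + 2 r$ ($U{\left(r \right)} = \left(r - 12\right) 2 = \left(-12 + r\right) 2 = -24 + 2 r$)
$33 \cdot 13 U{\left(6 \right)} = 33 \cdot 13 \left(-24 + 2 \cdot 6\right) = 429 \left(-24 + 12\right) = 429 \left(-12\right) = -5148$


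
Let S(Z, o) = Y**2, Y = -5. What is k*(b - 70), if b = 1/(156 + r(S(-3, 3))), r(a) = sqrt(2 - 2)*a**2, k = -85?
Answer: 928115/156 ≈ 5949.5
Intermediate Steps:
S(Z, o) = 25 (S(Z, o) = (-5)**2 = 25)
r(a) = 0 (r(a) = sqrt(0)*a**2 = 0*a**2 = 0)
b = 1/156 (b = 1/(156 + 0) = 1/156 ≈ 0.0064103)
k*(b - 70) = -85*(1/156 - 70) = -85*(-10919/156) = 928115/156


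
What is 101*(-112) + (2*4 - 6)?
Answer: -11310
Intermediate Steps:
101*(-112) + (2*4 - 6) = -11312 + (8 - 6) = -11312 + 2 = -11310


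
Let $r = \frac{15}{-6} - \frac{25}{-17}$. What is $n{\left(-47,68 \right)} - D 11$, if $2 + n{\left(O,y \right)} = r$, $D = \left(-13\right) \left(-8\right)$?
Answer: $- \frac{38999}{34} \approx -1147.0$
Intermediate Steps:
$r = - \frac{35}{34}$ ($r = 15 \left(- \frac{1}{6}\right) - - \frac{25}{17} = - \frac{5}{2} + \frac{25}{17} = - \frac{35}{34} \approx -1.0294$)
$D = 104$
$n{\left(O,y \right)} = - \frac{103}{34}$ ($n{\left(O,y \right)} = -2 - \frac{35}{34} = - \frac{103}{34}$)
$n{\left(-47,68 \right)} - D 11 = - \frac{103}{34} - 104 \cdot 11 = - \frac{103}{34} - 1144 = - \frac{38999}{34}$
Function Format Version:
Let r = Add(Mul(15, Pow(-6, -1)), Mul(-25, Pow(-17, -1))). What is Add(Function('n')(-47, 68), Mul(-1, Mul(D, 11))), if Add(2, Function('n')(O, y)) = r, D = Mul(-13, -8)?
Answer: Rational(-38999, 34) ≈ -1147.0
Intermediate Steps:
r = Rational(-35, 34) (r = Add(Mul(15, Rational(-1, 6)), Mul(-25, Rational(-1, 17))) = Add(Rational(-5, 2), Rational(25, 17)) = Rational(-35, 34) ≈ -1.0294)
D = 104
Function('n')(O, y) = Rational(-103, 34) (Function('n')(O, y) = Add(-2, Rational(-35, 34)) = Rational(-103, 34))
Add(Function('n')(-47, 68), Mul(-1, Mul(D, 11))) = Add(Rational(-103, 34), Mul(-1, Mul(104, 11))) = Add(Rational(-103, 34), Mul(-1, 1144)) = Add(Rational(-103, 34), -1144) = Rational(-38999, 34)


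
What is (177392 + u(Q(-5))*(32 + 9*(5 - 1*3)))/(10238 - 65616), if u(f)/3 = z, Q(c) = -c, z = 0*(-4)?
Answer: -88696/27689 ≈ -3.2033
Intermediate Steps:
z = 0
u(f) = 0 (u(f) = 3*0 = 0)
(177392 + u(Q(-5))*(32 + 9*(5 - 1*3)))/(10238 - 65616) = (177392 + 0*(32 + 9*(5 - 1*3)))/(10238 - 65616) = (177392 + 0*(32 + 9*(5 - 3)))/(-55378) = (177392 + 0*(32 + 9*2))*(-1/55378) = (177392 + 0*(32 + 18))*(-1/55378) = (177392 + 0*50)*(-1/55378) = (177392 + 0)*(-1/55378) = 177392*(-1/55378) = -88696/27689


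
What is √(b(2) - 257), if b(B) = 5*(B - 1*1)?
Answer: 6*I*√7 ≈ 15.875*I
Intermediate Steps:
b(B) = -5 + 5*B (b(B) = 5*(B - 1) = 5*(-1 + B) = -5 + 5*B)
√(b(2) - 257) = √((-5 + 5*2) - 257) = √((-5 + 10) - 257) = √(5 - 257) = √(-252) = 6*I*√7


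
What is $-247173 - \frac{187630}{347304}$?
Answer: $- \frac{1480075159}{5988} \approx -2.4717 \cdot 10^{5}$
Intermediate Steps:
$-247173 - \frac{187630}{347304} = -247173 - 187630 \cdot \frac{1}{347304} = -247173 - \frac{3235}{5988} = - \frac{1480075159}{5988}$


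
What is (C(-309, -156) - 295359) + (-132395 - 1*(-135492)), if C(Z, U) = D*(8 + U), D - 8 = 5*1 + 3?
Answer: -294630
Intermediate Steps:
D = 16 (D = 8 + (5*1 + 3) = 8 + (5 + 3) = 8 + 8 = 16)
C(Z, U) = 128 + 16*U (C(Z, U) = 16*(8 + U) = 128 + 16*U)
(C(-309, -156) - 295359) + (-132395 - 1*(-135492)) = ((128 + 16*(-156)) - 295359) + (-132395 - 1*(-135492)) = ((128 - 2496) - 295359) + (-132395 + 135492) = (-2368 - 295359) + 3097 = -297727 + 3097 = -294630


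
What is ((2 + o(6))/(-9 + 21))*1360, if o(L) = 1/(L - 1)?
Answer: 748/3 ≈ 249.33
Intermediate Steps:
o(L) = 1/(-1 + L)
((2 + o(6))/(-9 + 21))*1360 = ((2 + 1/(-1 + 6))/(-9 + 21))*1360 = ((2 + 1/5)/12)*1360 = ((2 + 1/5)*(1/12))*1360 = ((11/5)*(1/12))*1360 = (11/60)*1360 = 748/3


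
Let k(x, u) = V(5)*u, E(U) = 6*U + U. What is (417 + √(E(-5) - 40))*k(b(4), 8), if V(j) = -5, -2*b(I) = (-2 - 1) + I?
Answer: -16680 - 200*I*√3 ≈ -16680.0 - 346.41*I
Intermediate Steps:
b(I) = 3/2 - I/2 (b(I) = -((-2 - 1) + I)/2 = -(-3 + I)/2 = 3/2 - I/2)
E(U) = 7*U
k(x, u) = -5*u
(417 + √(E(-5) - 40))*k(b(4), 8) = (417 + √(7*(-5) - 40))*(-5*8) = (417 + √(-35 - 40))*(-40) = (417 + √(-75))*(-40) = (417 + 5*I*√3)*(-40) = -16680 - 200*I*√3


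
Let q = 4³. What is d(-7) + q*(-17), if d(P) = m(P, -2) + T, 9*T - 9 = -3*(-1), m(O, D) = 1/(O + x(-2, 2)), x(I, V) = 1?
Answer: -6521/6 ≈ -1086.8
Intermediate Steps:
q = 64
m(O, D) = 1/(1 + O) (m(O, D) = 1/(O + 1) = 1/(1 + O))
T = 4/3 (T = 1 + (-3*(-1))/9 = 1 + (⅑)*3 = 1 + ⅓ = 4/3 ≈ 1.3333)
d(P) = 4/3 + 1/(1 + P) (d(P) = 1/(1 + P) + 4/3 = 4/3 + 1/(1 + P))
d(-7) + q*(-17) = (7 + 4*(-7))/(3*(1 - 7)) + 64*(-17) = (⅓)*(7 - 28)/(-6) - 1088 = (⅓)*(-⅙)*(-21) - 1088 = 7/6 - 1088 = -6521/6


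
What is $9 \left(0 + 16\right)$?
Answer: $144$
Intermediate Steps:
$9 \left(0 + 16\right) = 9 \cdot 16 = 144$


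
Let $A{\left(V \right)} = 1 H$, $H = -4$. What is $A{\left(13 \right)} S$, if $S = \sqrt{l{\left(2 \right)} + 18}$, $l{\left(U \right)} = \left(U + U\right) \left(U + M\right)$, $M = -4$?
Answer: $- 4 \sqrt{10} \approx -12.649$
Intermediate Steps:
$l{\left(U \right)} = 2 U \left(-4 + U\right)$ ($l{\left(U \right)} = \left(U + U\right) \left(U - 4\right) = 2 U \left(-4 + U\right)$)
$A{\left(V \right)} = -4$ ($A{\left(V \right)} = 1 \left(-4\right) = -4$)
$S = \sqrt{10}$ ($S = \sqrt{2 \cdot 2 \left(-4 + 2\right) + 18} = \sqrt{2 \cdot 2 \left(-2\right) + 18} = \sqrt{-8 + 18} = \sqrt{10} \approx 3.1623$)
$A{\left(13 \right)} S = - 4 \sqrt{10}$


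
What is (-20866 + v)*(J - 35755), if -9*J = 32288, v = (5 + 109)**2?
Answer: 2786633210/9 ≈ 3.0963e+8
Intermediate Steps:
v = 12996 (v = 114**2 = 12996)
J = -32288/9 (J = -1/9*32288 = -32288/9 ≈ -3587.6)
(-20866 + v)*(J - 35755) = (-20866 + 12996)*(-32288/9 - 35755) = -7870*(-354083/9) = 2786633210/9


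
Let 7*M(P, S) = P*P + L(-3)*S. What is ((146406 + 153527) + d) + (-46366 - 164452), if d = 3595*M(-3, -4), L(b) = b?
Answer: 99900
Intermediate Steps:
M(P, S) = -3*S/7 + P**2/7 (M(P, S) = (P*P - 3*S)/7 = (P**2 - 3*S)/7 = -3*S/7 + P**2/7)
d = 10785 (d = 3595*(-3/7*(-4) + (1/7)*(-3)**2) = 3595*(12/7 + (1/7)*9) = 3595*(12/7 + 9/7) = 3595*3 = 10785)
((146406 + 153527) + d) + (-46366 - 164452) = ((146406 + 153527) + 10785) + (-46366 - 164452) = (299933 + 10785) - 210818 = 310718 - 210818 = 99900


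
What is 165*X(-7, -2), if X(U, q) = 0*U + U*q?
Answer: 2310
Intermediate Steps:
X(U, q) = U*q (X(U, q) = 0 + U*q = U*q)
165*X(-7, -2) = 165*(-7*(-2)) = 165*14 = 2310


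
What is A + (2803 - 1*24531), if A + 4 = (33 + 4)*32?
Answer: -20548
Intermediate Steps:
A = 1180 (A = -4 + (33 + 4)*32 = -4 + 37*32 = -4 + 1184 = 1180)
A + (2803 - 1*24531) = 1180 + (2803 - 1*24531) = 1180 + (2803 - 24531) = 1180 - 21728 = -20548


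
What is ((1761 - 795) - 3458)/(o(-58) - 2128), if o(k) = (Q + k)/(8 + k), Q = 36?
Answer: 62300/53189 ≈ 1.1713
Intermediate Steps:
o(k) = (36 + k)/(8 + k)
((1761 - 795) - 3458)/(o(-58) - 2128) = ((1761 - 795) - 3458)/((36 - 58)/(8 - 58) - 2128) = (966 - 3458)/(-22/(-50) - 2128) = -2492/(-1/50*(-22) - 2128) = -2492/(11/25 - 2128) = -2492/(-53189/25) = -2492*(-25/53189) = 62300/53189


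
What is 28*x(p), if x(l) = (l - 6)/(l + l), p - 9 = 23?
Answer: 91/8 ≈ 11.375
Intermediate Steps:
p = 32 (p = 9 + 23 = 32)
x(l) = (-6 + l)/(2*l) (x(l) = (-6 + l)/((2*l)) = (-6 + l)*(1/(2*l)) = (-6 + l)/(2*l))
28*x(p) = 28*((½)*(-6 + 32)/32) = 28*((½)*(1/32)*26) = 28*(13/32) = 91/8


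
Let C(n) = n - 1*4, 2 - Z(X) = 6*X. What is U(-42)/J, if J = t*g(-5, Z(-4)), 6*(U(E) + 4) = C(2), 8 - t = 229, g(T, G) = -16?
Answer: -1/816 ≈ -0.0012255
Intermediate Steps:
Z(X) = 2 - 6*X
t = -221 (t = 8 - 1*229 = 8 - 229 = -221)
C(n) = -4 + n (C(n) = n - 4 = -4 + n)
U(E) = -13/3 (U(E) = -4 + (-4 + 2)/6 = -4 + (1/6)*(-2) = -4 - 1/3 = -13/3)
J = 3536 (J = -221*(-16) = 3536)
U(-42)/J = -13/3/3536 = -13/3*1/3536 = -1/816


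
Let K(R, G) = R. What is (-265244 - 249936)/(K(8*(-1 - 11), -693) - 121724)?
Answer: 25759/6091 ≈ 4.2290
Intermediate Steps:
(-265244 - 249936)/(K(8*(-1 - 11), -693) - 121724) = (-265244 - 249936)/(8*(-1 - 11) - 121724) = -515180/(8*(-12) - 121724) = -515180/(-96 - 121724) = -515180/(-121820) = -515180*(-1/121820) = 25759/6091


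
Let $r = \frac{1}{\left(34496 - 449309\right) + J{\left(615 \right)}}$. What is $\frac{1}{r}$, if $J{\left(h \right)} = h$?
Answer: $-414198$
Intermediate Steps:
$r = - \frac{1}{414198}$ ($r = \frac{1}{\left(34496 - 449309\right) + 615} = \frac{1}{-414813 + 615} = \frac{1}{-414198} = - \frac{1}{414198} \approx -2.4143 \cdot 10^{-6}$)
$\frac{1}{r} = \frac{1}{- \frac{1}{414198}} = -414198$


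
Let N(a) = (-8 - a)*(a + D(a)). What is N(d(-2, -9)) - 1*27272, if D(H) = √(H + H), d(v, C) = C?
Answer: -27281 + 3*I*√2 ≈ -27281.0 + 4.2426*I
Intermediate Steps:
D(H) = √2*√H (D(H) = √(2*H) = √2*√H)
N(a) = (-8 - a)*(a + √2*√a)
N(d(-2, -9)) - 1*27272 = (-1*(-9)² - 8*(-9) - √2*(-9)^(3/2) - 8*√2*√(-9)) - 1*27272 = (-1*81 + 72 - √2*(-27*I) - 8*√2*3*I) - 27272 = (-81 + 72 + 27*I*√2 - 24*I*√2) - 27272 = (-9 + 3*I*√2) - 27272 = -27281 + 3*I*√2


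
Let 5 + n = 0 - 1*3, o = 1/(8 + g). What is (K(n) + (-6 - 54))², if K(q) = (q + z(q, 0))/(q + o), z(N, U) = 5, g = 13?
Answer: 99141849/27889 ≈ 3554.9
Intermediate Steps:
o = 1/21 (o = 1/(8 + 13) = 1/21 ≈ 0.047619)
n = -8 (n = -5 + (0 - 1*3) = -5 + (0 - 3) = -5 - 3 = -8)
K(q) = (5 + q)/(1/21 + q) (K(q) = (q + 5)/(q + 1/21) = (5 + q)/(1/21 + q))
(K(n) + (-6 - 54))² = (21*(5 - 8)/(1 + 21*(-8)) + (-6 - 54))² = (21*(-3)/(1 - 168) - 60)² = (21*(-3)/(-167) - 60)² = (21*(-1/167)*(-3) - 60)² = (63/167 - 60)² = (-9957/167)² = 99141849/27889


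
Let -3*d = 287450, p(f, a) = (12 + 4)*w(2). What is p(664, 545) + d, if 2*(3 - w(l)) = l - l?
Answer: -287306/3 ≈ -95769.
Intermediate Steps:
w(l) = 3 (w(l) = 3 - (l - l)/2 = 3 - ½*0 = 3 + 0 = 3)
p(f, a) = 48 (p(f, a) = (12 + 4)*3 = 16*3 = 48)
d = -287450/3 (d = -⅓*287450 = -287450/3 ≈ -95817.)
p(664, 545) + d = 48 - 287450/3 = -287306/3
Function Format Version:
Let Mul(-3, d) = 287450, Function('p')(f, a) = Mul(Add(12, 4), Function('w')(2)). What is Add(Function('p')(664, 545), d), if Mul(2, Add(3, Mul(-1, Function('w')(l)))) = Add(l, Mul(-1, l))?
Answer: Rational(-287306, 3) ≈ -95769.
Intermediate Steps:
Function('w')(l) = 3 (Function('w')(l) = Add(3, Mul(Rational(-1, 2), Add(l, Mul(-1, l)))) = Add(3, Mul(Rational(-1, 2), 0)) = Add(3, 0) = 3)
Function('p')(f, a) = 48 (Function('p')(f, a) = Mul(Add(12, 4), 3) = Mul(16, 3) = 48)
d = Rational(-287450, 3) (d = Mul(Rational(-1, 3), 287450) = Rational(-287450, 3) ≈ -95817.)
Add(Function('p')(664, 545), d) = Add(48, Rational(-287450, 3)) = Rational(-287306, 3)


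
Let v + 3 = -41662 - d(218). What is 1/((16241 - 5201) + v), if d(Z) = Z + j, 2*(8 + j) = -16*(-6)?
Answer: -1/30883 ≈ -3.2380e-5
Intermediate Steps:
j = 40 (j = -8 + (-16*(-6))/2 = -8 + (½)*96 = -8 + 48 = 40)
d(Z) = 40 + Z (d(Z) = Z + 40 = 40 + Z)
v = -41923 (v = -3 + (-41662 - (40 + 218)) = -3 + (-41662 - 1*258) = -3 + (-41662 - 258) = -3 - 41920 = -41923)
1/((16241 - 5201) + v) = 1/((16241 - 5201) - 41923) = 1/(11040 - 41923) = 1/(-30883) = -1/30883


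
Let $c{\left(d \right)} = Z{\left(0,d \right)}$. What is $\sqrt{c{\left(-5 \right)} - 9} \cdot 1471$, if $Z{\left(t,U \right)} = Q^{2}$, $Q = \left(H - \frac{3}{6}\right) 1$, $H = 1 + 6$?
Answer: $\frac{1471 \sqrt{133}}{2} \approx 8482.2$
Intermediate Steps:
$H = 7$
$Q = \frac{13}{2}$ ($Q = \left(7 - \frac{3}{6}\right) 1 = \left(7 - \frac{1}{2}\right) 1 = \frac{13}{2} \cdot 1 = \frac{13}{2} \approx 6.5$)
$Z{\left(t,U \right)} = \frac{169}{4}$ ($Z{\left(t,U \right)} = \left(\frac{13}{2}\right)^{2} = \frac{169}{4}$)
$c{\left(d \right)} = \frac{169}{4}$
$\sqrt{c{\left(-5 \right)} - 9} \cdot 1471 = \sqrt{\frac{169}{4} - 9} \cdot 1471 = \sqrt{\frac{133}{4}} \cdot 1471 = \frac{\sqrt{133}}{2} \cdot 1471 = \frac{1471 \sqrt{133}}{2}$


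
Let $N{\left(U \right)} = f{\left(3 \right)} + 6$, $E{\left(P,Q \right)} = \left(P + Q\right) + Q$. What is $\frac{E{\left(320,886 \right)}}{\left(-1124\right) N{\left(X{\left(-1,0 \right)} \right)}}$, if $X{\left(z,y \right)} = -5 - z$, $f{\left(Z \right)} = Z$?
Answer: $- \frac{523}{2529} \approx -0.2068$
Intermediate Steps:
$E{\left(P,Q \right)} = P + 2 Q$
$N{\left(U \right)} = 9$ ($N{\left(U \right)} = 3 + 6 = 9$)
$\frac{E{\left(320,886 \right)}}{\left(-1124\right) N{\left(X{\left(-1,0 \right)} \right)}} = \frac{320 + 2 \cdot 886}{\left(-1124\right) 9} = \frac{320 + 1772}{-10116} = 2092 \left(- \frac{1}{10116}\right) = - \frac{523}{2529}$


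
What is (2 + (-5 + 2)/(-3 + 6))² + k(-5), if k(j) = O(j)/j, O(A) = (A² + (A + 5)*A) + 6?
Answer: -26/5 ≈ -5.2000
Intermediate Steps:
O(A) = 6 + A² + A*(5 + A) (O(A) = (A² + (5 + A)*A) + 6 = (A² + A*(5 + A)) + 6 = 6 + A² + A*(5 + A))
k(j) = (6 + 2*j² + 5*j)/j
(2 + (-5 + 2)/(-3 + 6))² + k(-5) = (2 + (-5 + 2)/(-3 + 6))² + (5 + 2*(-5) + 6/(-5)) = (2 - 3/3)² + (5 - 10 + 6*(-⅕)) = (2 - 3*⅓)² + (5 - 10 - 6/5) = (2 - 1)² - 31/5 = 1² - 31/5 = 1 - 31/5 = -26/5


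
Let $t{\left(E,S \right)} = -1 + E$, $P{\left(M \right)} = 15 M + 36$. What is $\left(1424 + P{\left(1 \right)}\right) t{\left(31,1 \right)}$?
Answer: $44250$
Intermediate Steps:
$P{\left(M \right)} = 36 + 15 M$
$\left(1424 + P{\left(1 \right)}\right) t{\left(31,1 \right)} = \left(1424 + \left(36 + 15 \cdot 1\right)\right) \left(-1 + 31\right) = \left(1424 + \left(36 + 15\right)\right) 30 = \left(1424 + 51\right) 30 = 1475 \cdot 30 = 44250$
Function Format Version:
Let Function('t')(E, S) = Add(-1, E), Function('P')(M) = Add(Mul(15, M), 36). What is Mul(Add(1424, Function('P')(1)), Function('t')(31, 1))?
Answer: 44250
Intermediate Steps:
Function('P')(M) = Add(36, Mul(15, M))
Mul(Add(1424, Function('P')(1)), Function('t')(31, 1)) = Mul(Add(1424, Add(36, Mul(15, 1))), Add(-1, 31)) = Mul(Add(1424, Add(36, 15)), 30) = Mul(Add(1424, 51), 30) = Mul(1475, 30) = 44250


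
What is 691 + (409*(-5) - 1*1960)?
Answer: -3314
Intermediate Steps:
691 + (409*(-5) - 1*1960) = 691 + (-2045 - 1960) = 691 - 4005 = -3314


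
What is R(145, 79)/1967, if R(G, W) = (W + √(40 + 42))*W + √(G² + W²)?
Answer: 6241/1967 + √27266/1967 + 79*√82/1967 ≈ 3.6205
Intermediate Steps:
R(G, W) = √(G² + W²) + W*(W + √82) (R(G, W) = (W + √82)*W + √(G² + W²) = W*(W + √82) + √(G² + W²) = √(G² + W²) + W*(W + √82))
R(145, 79)/1967 = (79² + √(145² + 79²) + 79*√82)/1967 = (6241 + √(21025 + 6241) + 79*√82)*(1/1967) = (6241 + √27266 + 79*√82)*(1/1967) = 6241/1967 + √27266/1967 + 79*√82/1967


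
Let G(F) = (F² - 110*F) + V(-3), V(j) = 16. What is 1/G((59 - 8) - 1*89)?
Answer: 1/5640 ≈ 0.00017730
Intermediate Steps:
G(F) = 16 + F² - 110*F (G(F) = (F² - 110*F) + 16 = 16 + F² - 110*F)
1/G((59 - 8) - 1*89) = 1/(16 + ((59 - 8) - 1*89)² - 110*((59 - 8) - 1*89)) = 1/(16 + (51 - 89)² - 110*(51 - 89)) = 1/(16 + (-38)² - 110*(-38)) = 1/(16 + 1444 + 4180) = 1/5640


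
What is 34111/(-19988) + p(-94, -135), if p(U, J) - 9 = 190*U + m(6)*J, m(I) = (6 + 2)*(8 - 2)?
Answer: -486362139/19988 ≈ -24333.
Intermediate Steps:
m(I) = 48 (m(I) = 8*6 = 48)
p(U, J) = 9 + 48*J + 190*U (p(U, J) = 9 + (190*U + 48*J) = 9 + (48*J + 190*U) = 9 + 48*J + 190*U)
34111/(-19988) + p(-94, -135) = 34111/(-19988) + (9 + 48*(-135) + 190*(-94)) = 34111*(-1/19988) + (9 - 6480 - 17860) = -34111/19988 - 24331 = -486362139/19988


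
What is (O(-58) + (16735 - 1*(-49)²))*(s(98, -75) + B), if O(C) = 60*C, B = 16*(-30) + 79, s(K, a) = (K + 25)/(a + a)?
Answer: -109033857/25 ≈ -4.3614e+6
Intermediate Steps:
s(K, a) = (25 + K)/(2*a) (s(K, a) = (25 + K)/((2*a)) = (25 + K)*(1/(2*a)) = (25 + K)/(2*a))
B = -401 (B = -480 + 79 = -401)
(O(-58) + (16735 - 1*(-49)²))*(s(98, -75) + B) = (60*(-58) + (16735 - 1*(-49)²))*((½)*(25 + 98)/(-75) - 401) = (-3480 + (16735 - 1*2401))*((½)*(-1/75)*123 - 401) = (-3480 + (16735 - 2401))*(-41/50 - 401) = (-3480 + 14334)*(-20091/50) = 10854*(-20091/50) = -109033857/25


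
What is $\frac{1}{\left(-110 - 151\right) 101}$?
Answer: $- \frac{1}{26361} \approx -3.7935 \cdot 10^{-5}$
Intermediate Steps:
$\frac{1}{\left(-110 - 151\right) 101} = \frac{1}{\left(-261\right) 101} = \frac{1}{-26361} = - \frac{1}{26361}$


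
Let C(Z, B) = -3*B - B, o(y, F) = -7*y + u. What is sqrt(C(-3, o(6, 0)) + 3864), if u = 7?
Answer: 2*sqrt(1001) ≈ 63.277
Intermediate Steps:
o(y, F) = 7 - 7*y (o(y, F) = -7*y + 7 = 7 - 7*y)
C(Z, B) = -4*B
sqrt(C(-3, o(6, 0)) + 3864) = sqrt(-4*(7 - 7*6) + 3864) = sqrt(-4*(7 - 42) + 3864) = sqrt(-4*(-35) + 3864) = sqrt(140 + 3864) = sqrt(4004) = 2*sqrt(1001)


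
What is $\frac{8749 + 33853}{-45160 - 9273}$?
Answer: $- \frac{42602}{54433} \approx -0.78265$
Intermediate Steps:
$\frac{8749 + 33853}{-45160 - 9273} = \frac{42602}{-45160 - 9273} = \frac{42602}{-54433} = 42602 \left(- \frac{1}{54433}\right) = - \frac{42602}{54433}$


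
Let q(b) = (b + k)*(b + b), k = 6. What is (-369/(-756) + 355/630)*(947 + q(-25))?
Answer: 71815/36 ≈ 1994.9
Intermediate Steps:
q(b) = 2*b*(6 + b) (q(b) = (b + 6)*(b + b) = (6 + b)*(2*b) = 2*b*(6 + b))
(-369/(-756) + 355/630)*(947 + q(-25)) = (-369/(-756) + 355/630)*(947 + 2*(-25)*(6 - 25)) = (-369*(-1/756) + 355*(1/630))*(947 + 2*(-25)*(-19)) = (41/84 + 71/126)*(947 + 950) = (265/252)*1897 = 71815/36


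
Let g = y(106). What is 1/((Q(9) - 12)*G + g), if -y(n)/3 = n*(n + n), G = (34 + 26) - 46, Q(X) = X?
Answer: -1/67458 ≈ -1.4824e-5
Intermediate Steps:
G = 14 (G = 60 - 46 = 14)
y(n) = -6*n² (y(n) = -3*n*(n + n) = -3*n*2*n = -6*n²)
g = -67416 (g = -6*106² = -6*11236 = -67416)
1/((Q(9) - 12)*G + g) = 1/((9 - 12)*14 - 67416) = 1/(-3*14 - 67416) = 1/(-42 - 67416) = 1/(-67458) = -1/67458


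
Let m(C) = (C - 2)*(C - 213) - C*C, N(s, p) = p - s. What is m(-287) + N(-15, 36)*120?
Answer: 68251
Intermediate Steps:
m(C) = -C² + (-213 + C)*(-2 + C) (m(C) = (-2 + C)*(-213 + C) - C² = (-213 + C)*(-2 + C) - C² = -C² + (-213 + C)*(-2 + C))
m(-287) + N(-15, 36)*120 = (426 - 215*(-287)) + (36 - 1*(-15))*120 = (426 + 61705) + (36 + 15)*120 = 62131 + 51*120 = 62131 + 6120 = 68251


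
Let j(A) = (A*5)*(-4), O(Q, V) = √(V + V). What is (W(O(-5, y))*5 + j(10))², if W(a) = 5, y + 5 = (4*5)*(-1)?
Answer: 30625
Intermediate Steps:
y = -25 (y = -5 + (4*5)*(-1) = -5 + 20*(-1) = -5 - 20 = -25)
O(Q, V) = √2*√V (O(Q, V) = √(2*V) = √2*√V)
j(A) = -20*A (j(A) = (5*A)*(-4) = -20*A)
(W(O(-5, y))*5 + j(10))² = (5*5 - 20*10)² = (25 - 200)² = (-175)² = 30625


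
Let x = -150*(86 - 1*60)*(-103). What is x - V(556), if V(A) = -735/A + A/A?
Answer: 223345379/556 ≈ 4.0170e+5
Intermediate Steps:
V(A) = 1 - 735/A (V(A) = -735/A + 1 = 1 - 735/A)
x = 401700 (x = -150*(86 - 60)*(-103) = -150*26*(-103) = -3900*(-103) = 401700)
x - V(556) = 401700 - (-735 + 556)/556 = 401700 - (-179)/556 = 401700 - 1*(-179/556) = 401700 + 179/556 = 223345379/556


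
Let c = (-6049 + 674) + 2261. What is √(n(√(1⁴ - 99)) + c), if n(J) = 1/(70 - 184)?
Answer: I*√40469658/114 ≈ 55.803*I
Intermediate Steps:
n(J) = -1/114 (n(J) = 1/(-114) = -1/114)
c = -3114 (c = -5375 + 2261 = -3114)
√(n(√(1⁴ - 99)) + c) = √(-1/114 - 3114) = √(-354997/114) = I*√40469658/114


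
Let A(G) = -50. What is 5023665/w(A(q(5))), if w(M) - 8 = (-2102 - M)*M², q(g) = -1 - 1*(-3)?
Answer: -5023665/5129992 ≈ -0.97927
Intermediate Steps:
q(g) = 2 (q(g) = -1 + 3 = 2)
w(M) = 8 + M²*(-2102 - M) (w(M) = 8 + (-2102 - M)*M² = 8 + M²*(-2102 - M))
5023665/w(A(q(5))) = 5023665/(8 - 1*(-50)³ - 2102*(-50)²) = 5023665/(8 - 1*(-125000) - 2102*2500) = 5023665/(8 + 125000 - 5255000) = 5023665/(-5129992) = 5023665*(-1/5129992) = -5023665/5129992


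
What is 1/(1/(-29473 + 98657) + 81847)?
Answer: 69184/5662502849 ≈ 1.2218e-5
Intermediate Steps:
1/(1/(-29473 + 98657) + 81847) = 1/(1/69184 + 81847) = 1/(5662502849/69184) = 69184/5662502849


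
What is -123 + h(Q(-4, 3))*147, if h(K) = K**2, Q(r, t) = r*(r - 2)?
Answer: 84549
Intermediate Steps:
Q(r, t) = r*(-2 + r)
-123 + h(Q(-4, 3))*147 = -123 + (-4*(-2 - 4))**2*147 = -123 + (-4*(-6))**2*147 = -123 + 24**2*147 = -123 + 576*147 = -123 + 84672 = 84549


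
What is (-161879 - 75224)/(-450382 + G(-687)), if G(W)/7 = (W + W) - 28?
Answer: 237103/460196 ≈ 0.51522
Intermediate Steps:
G(W) = -196 + 14*W (G(W) = 7*((W + W) - 28) = 7*(2*W - 28) = 7*(-28 + 2*W) = -196 + 14*W)
(-161879 - 75224)/(-450382 + G(-687)) = (-161879 - 75224)/(-450382 + (-196 + 14*(-687))) = -237103/(-450382 + (-196 - 9618)) = -237103/(-450382 - 9814) = -237103/(-460196) = -237103*(-1/460196) = 237103/460196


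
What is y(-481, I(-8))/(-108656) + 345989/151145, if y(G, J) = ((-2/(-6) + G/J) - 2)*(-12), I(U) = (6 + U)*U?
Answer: 150144929301/65691244480 ≈ 2.2856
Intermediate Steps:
I(U) = U*(6 + U)
y(G, J) = 20 - 12*G/J (y(G, J) = ((-2*(-1/6) + G/J) - 2)*(-12) = ((1/3 + G/J) - 2)*(-12) = (-5/3 + G/J)*(-12) = 20 - 12*G/J)
y(-481, I(-8))/(-108656) + 345989/151145 = (20 - 12*(-481)/(-8*(6 - 8)))/(-108656) + 345989/151145 = (20 - 12*(-481)/(-8*(-2)))*(-1/108656) + 345989*(1/151145) = (20 - 12*(-481)/16)*(-1/108656) + 345989/151145 = (20 - 12*(-481)*1/16)*(-1/108656) + 345989/151145 = (20 + 1443/4)*(-1/108656) + 345989/151145 = (1523/4)*(-1/108656) + 345989/151145 = -1523/434624 + 345989/151145 = 150144929301/65691244480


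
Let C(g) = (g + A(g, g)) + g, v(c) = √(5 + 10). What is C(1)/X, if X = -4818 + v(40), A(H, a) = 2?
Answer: -6424/7737703 - 4*√15/23213109 ≈ -0.00083089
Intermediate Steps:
v(c) = √15
X = -4818 + √15 ≈ -4814.1
C(g) = 2 + 2*g (C(g) = (g + 2) + g = (2 + g) + g = 2 + 2*g)
C(1)/X = (2 + 2*1)/(-4818 + √15) = (2 + 2)/(-4818 + √15) = 4/(-4818 + √15)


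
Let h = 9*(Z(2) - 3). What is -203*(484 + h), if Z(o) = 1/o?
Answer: -187369/2 ≈ -93685.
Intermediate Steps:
h = -45/2 (h = 9*(1/2 - 3) = 9*(-5/2) = -45/2 ≈ -22.500)
-203*(484 + h) = -203*(484 - 45/2) = -203*923/2 = -187369/2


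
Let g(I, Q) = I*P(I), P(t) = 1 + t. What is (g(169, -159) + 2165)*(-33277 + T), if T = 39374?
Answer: 188366815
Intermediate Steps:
g(I, Q) = I*(1 + I)
(g(169, -159) + 2165)*(-33277 + T) = (169*(1 + 169) + 2165)*(-33277 + 39374) = (169*170 + 2165)*6097 = (28730 + 2165)*6097 = 30895*6097 = 188366815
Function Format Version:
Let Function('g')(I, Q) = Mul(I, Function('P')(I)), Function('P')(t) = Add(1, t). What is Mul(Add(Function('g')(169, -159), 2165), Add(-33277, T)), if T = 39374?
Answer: 188366815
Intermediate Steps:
Function('g')(I, Q) = Mul(I, Add(1, I))
Mul(Add(Function('g')(169, -159), 2165), Add(-33277, T)) = Mul(Add(Mul(169, Add(1, 169)), 2165), Add(-33277, 39374)) = Mul(Add(Mul(169, 170), 2165), 6097) = Mul(Add(28730, 2165), 6097) = Mul(30895, 6097) = 188366815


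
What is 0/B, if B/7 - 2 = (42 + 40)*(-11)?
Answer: 0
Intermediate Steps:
B = -6300 (B = 14 + 7*((42 + 40)*(-11)) = 14 + 7*(82*(-11)) = 14 + 7*(-902) = 14 - 6314 = -6300)
0/B = 0/(-6300) = 0*(-1/6300) = 0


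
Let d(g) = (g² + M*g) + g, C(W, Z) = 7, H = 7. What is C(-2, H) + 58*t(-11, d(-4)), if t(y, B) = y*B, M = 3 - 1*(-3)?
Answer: 7663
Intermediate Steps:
M = 6 (M = 3 + 3 = 6)
d(g) = g² + 7*g (d(g) = (g² + 6*g) + g = g² + 7*g)
t(y, B) = B*y
C(-2, H) + 58*t(-11, d(-4)) = 7 + 58*(-4*(7 - 4)*(-11)) = 7 + 58*(-4*3*(-11)) = 7 + 58*(-12*(-11)) = 7 + 58*132 = 7 + 7656 = 7663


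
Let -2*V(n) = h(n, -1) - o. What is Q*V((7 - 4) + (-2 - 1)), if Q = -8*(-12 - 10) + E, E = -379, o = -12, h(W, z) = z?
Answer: 2233/2 ≈ 1116.5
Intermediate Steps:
V(n) = -11/2 (V(n) = -(-1 - 1*(-12))/2 = -(-1 + 12)/2 = -½*11 = -11/2)
Q = -203 (Q = -8*(-12 - 10) - 379 = -8*(-22) - 379 = 176 - 379 = -203)
Q*V((7 - 4) + (-2 - 1)) = -203*(-11/2) = 2233/2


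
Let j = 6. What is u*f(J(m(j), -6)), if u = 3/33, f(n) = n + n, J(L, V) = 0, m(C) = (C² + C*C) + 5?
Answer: 0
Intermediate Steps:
m(C) = 5 + 2*C² (m(C) = (C² + C²) + 5 = 2*C² + 5 = 5 + 2*C²)
f(n) = 2*n
u = 1/11 (u = 3*(1/33) = 1/11 ≈ 0.090909)
u*f(J(m(j), -6)) = (2*0)/11 = (1/11)*0 = 0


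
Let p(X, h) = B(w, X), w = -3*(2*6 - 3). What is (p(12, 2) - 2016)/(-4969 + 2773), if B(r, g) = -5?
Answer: 2021/2196 ≈ 0.92031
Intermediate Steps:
w = -27 (w = -3*(12 - 3) = -3*9 = -27)
p(X, h) = -5
(p(12, 2) - 2016)/(-4969 + 2773) = (-5 - 2016)/(-4969 + 2773) = -2021/(-2196) = -2021*(-1/2196) = 2021/2196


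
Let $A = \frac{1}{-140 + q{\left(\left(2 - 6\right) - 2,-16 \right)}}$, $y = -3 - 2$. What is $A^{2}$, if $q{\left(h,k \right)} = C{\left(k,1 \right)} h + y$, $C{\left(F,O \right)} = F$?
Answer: $\frac{1}{2401} \approx 0.00041649$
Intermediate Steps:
$y = -5$
$q{\left(h,k \right)} = -5 + h k$ ($q{\left(h,k \right)} = k h - 5 = h k - 5 = -5 + h k$)
$A = - \frac{1}{49}$ ($A = \frac{1}{-140 - \left(5 - \left(\left(2 - 6\right) - 2\right) \left(-16\right)\right)} = \frac{1}{-140 - \left(5 - \left(-4 - 2\right) \left(-16\right)\right)} = \frac{1}{-140 - -91} = \frac{1}{-140 + \left(-5 + 96\right)} = \frac{1}{-140 + 91} = \frac{1}{-49} = - \frac{1}{49} \approx -0.020408$)
$A^{2} = \left(- \frac{1}{49}\right)^{2} = \frac{1}{2401}$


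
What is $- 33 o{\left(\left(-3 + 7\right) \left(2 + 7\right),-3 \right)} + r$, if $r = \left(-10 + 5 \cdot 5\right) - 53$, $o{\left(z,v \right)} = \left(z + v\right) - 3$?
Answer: $-1028$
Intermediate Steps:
$o{\left(z,v \right)} = -3 + v + z$ ($o{\left(z,v \right)} = \left(v + z\right) - 3 = -3 + v + z$)
$r = -38$ ($r = \left(-10 + 25\right) - 53 = 15 - 53 = -38$)
$- 33 o{\left(\left(-3 + 7\right) \left(2 + 7\right),-3 \right)} + r = - 33 \left(-3 - 3 + \left(-3 + 7\right) \left(2 + 7\right)\right) - 38 = - 33 \left(-3 - 3 + 4 \cdot 9\right) - 38 = - 33 \left(-3 - 3 + 36\right) - 38 = \left(-33\right) 30 - 38 = -990 - 38 = -1028$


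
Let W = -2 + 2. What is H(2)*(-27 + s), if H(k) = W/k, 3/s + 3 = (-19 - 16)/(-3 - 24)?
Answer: 0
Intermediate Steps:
W = 0
s = -81/46 (s = 3/(-3 + (-19 - 16)/(-3 - 24)) = 3/(-3 - 35/(-27)) = 3/(-3 - 35*(-1/27)) = 3/(-3 + 35/27) = 3/(-46/27) = 3*(-27/46) = -81/46 ≈ -1.7609)
H(k) = 0 (H(k) = 0/k = 0)
H(2)*(-27 + s) = 0*(-27 - 81/46) = 0*(-1323/46) = 0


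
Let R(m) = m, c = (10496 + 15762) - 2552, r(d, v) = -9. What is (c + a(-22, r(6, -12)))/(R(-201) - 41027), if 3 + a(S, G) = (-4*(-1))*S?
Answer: -23615/41228 ≈ -0.57279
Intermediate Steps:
c = 23706 (c = 26258 - 2552 = 23706)
a(S, G) = -3 + 4*S (a(S, G) = -3 + (-4*(-1))*S = -3 + 4*S)
(c + a(-22, r(6, -12)))/(R(-201) - 41027) = (23706 + (-3 + 4*(-22)))/(-201 - 41027) = (23706 + (-3 - 88))/(-41228) = (23706 - 91)*(-1/41228) = 23615*(-1/41228) = -23615/41228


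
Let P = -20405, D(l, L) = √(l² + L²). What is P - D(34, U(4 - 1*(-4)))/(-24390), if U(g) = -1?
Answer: -20405 + √1157/24390 ≈ -20405.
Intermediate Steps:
D(l, L) = √(L² + l²)
P - D(34, U(4 - 1*(-4)))/(-24390) = -20405 - √((-1)² + 34²)/(-24390) = -20405 - √(1 + 1156)*(-1)/24390 = -20405 - √1157*(-1)/24390 = -20405 - (-1)*√1157/24390 = -20405 + √1157/24390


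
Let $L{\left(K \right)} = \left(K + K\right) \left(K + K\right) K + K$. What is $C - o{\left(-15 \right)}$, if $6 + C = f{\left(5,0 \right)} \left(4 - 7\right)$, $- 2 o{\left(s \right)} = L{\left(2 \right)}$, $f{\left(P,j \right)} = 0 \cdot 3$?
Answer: $11$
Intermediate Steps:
$f{\left(P,j \right)} = 0$
$L{\left(K \right)} = K + 4 K^{3}$ ($L{\left(K \right)} = 2 K 2 K K + K = 4 K^{2} K + K = 4 K^{3} + K = K + 4 K^{3}$)
$o{\left(s \right)} = -17$ ($o{\left(s \right)} = - \frac{2 + 4 \cdot 2^{3}}{2} = - \frac{2 + 4 \cdot 8}{2} = - \frac{2 + 32}{2} = \left(- \frac{1}{2}\right) 34 = -17$)
$C = -6$ ($C = -6 + 0 \left(4 - 7\right) = -6 + 0 \left(-3\right) = -6 + 0 = -6$)
$C - o{\left(-15 \right)} = -6 - -17 = -6 + 17 = 11$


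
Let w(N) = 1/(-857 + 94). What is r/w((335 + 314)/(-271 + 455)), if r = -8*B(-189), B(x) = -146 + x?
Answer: -2044840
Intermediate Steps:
w(N) = -1/763 (w(N) = 1/(-763) = -1/763)
r = 2680 (r = -8*(-146 - 189) = -8*(-335) = 2680)
r/w((335 + 314)/(-271 + 455)) = 2680/(-1/763) = 2680*(-763) = -2044840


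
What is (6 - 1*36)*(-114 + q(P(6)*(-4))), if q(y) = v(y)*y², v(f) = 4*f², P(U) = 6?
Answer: -39809700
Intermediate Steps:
q(y) = 4*y⁴ (q(y) = (4*y²)*y² = 4*y⁴)
(6 - 1*36)*(-114 + q(P(6)*(-4))) = (6 - 1*36)*(-114 + 4*(6*(-4))⁴) = (6 - 36)*(-114 + 4*(-24)⁴) = -30*(-114 + 4*331776) = -30*(-114 + 1327104) = -30*1326990 = -39809700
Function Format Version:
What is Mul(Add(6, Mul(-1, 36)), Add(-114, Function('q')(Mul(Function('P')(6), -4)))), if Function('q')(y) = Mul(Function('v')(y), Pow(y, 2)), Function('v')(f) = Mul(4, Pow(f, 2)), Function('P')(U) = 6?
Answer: -39809700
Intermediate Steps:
Function('q')(y) = Mul(4, Pow(y, 4)) (Function('q')(y) = Mul(Mul(4, Pow(y, 2)), Pow(y, 2)) = Mul(4, Pow(y, 4)))
Mul(Add(6, Mul(-1, 36)), Add(-114, Function('q')(Mul(Function('P')(6), -4)))) = Mul(Add(6, Mul(-1, 36)), Add(-114, Mul(4, Pow(Mul(6, -4), 4)))) = Mul(Add(6, -36), Add(-114, Mul(4, Pow(-24, 4)))) = Mul(-30, Add(-114, Mul(4, 331776))) = Mul(-30, Add(-114, 1327104)) = Mul(-30, 1326990) = -39809700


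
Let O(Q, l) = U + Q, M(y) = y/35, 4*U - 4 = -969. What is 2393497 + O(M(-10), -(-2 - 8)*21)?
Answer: 67011153/28 ≈ 2.3933e+6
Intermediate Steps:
U = -965/4 (U = 1 + (¼)*(-969) = 1 - 969/4 = -965/4 ≈ -241.25)
M(y) = y/35 (M(y) = y*(1/35) = y/35)
O(Q, l) = -965/4 + Q
2393497 + O(M(-10), -(-2 - 8)*21) = 2393497 + (-965/4 + (1/35)*(-10)) = 2393497 + (-965/4 - 2/7) = 2393497 - 6763/28 = 67011153/28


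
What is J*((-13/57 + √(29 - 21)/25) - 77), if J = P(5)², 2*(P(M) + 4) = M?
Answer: -6603/38 + 9*√2/50 ≈ -173.51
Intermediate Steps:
P(M) = -4 + M/2
J = 9/4 (J = (-4 + (½)*5)² = (-4 + 5/2)² = (-3/2)² = 9/4 ≈ 2.2500)
J*((-13/57 + √(29 - 21)/25) - 77) = 9*((-13/57 + √(29 - 21)/25) - 77)/4 = 9*((-13*1/57 + √8*(1/25)) - 77)/4 = 9*((-13/57 + (2*√2)*(1/25)) - 77)/4 = 9*((-13/57 + 2*√2/25) - 77)/4 = 9*(-4402/57 + 2*√2/25)/4 = -6603/38 + 9*√2/50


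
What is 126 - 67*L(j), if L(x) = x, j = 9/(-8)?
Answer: 1611/8 ≈ 201.38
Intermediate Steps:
j = -9/8 (j = 9*(-⅛) = -9/8 ≈ -1.1250)
126 - 67*L(j) = 126 - 67*(-9/8) = 126 + 603/8 = 1611/8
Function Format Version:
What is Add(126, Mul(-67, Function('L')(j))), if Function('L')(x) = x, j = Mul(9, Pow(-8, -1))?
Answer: Rational(1611, 8) ≈ 201.38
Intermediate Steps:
j = Rational(-9, 8) (j = Mul(9, Rational(-1, 8)) = Rational(-9, 8) ≈ -1.1250)
Add(126, Mul(-67, Function('L')(j))) = Add(126, Mul(-67, Rational(-9, 8))) = Add(126, Rational(603, 8)) = Rational(1611, 8)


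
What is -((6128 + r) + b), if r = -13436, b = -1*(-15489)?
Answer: -8181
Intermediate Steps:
b = 15489
-((6128 + r) + b) = -((6128 - 13436) + 15489) = -(-7308 + 15489) = -1*8181 = -8181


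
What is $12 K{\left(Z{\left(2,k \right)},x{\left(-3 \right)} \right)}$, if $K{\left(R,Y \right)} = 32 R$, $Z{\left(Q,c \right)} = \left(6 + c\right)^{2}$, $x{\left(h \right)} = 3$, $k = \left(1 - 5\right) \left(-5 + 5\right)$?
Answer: $13824$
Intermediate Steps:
$k = 0$ ($k = \left(-4\right) 0 = 0$)
$12 K{\left(Z{\left(2,k \right)},x{\left(-3 \right)} \right)} = 12 \cdot 32 \left(6 + 0\right)^{2} = 12 \cdot 32 \cdot 6^{2} = 12 \cdot 32 \cdot 36 = 12 \cdot 1152 = 13824$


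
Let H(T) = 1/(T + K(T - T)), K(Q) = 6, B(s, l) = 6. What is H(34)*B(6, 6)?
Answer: 3/20 ≈ 0.15000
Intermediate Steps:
H(T) = 1/(6 + T) (H(T) = 1/(T + 6) = 1/(6 + T))
H(34)*B(6, 6) = 6/(6 + 34) = 6/40 = (1/40)*6 = 3/20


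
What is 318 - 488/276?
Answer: 21820/69 ≈ 316.23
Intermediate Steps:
318 - 488/276 = 318 - 488*1/276 = 318 - 122/69 = 21820/69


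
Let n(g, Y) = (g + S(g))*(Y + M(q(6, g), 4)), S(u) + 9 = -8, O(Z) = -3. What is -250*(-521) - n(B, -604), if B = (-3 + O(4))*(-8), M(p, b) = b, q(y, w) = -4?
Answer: 148850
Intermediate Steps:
S(u) = -17 (S(u) = -9 - 8 = -17)
B = 48 (B = (-3 - 3)*(-8) = -6*(-8) = 48)
n(g, Y) = (-17 + g)*(4 + Y) (n(g, Y) = (g - 17)*(Y + 4) = (-17 + g)*(4 + Y))
-250*(-521) - n(B, -604) = -250*(-521) - (-68 - 17*(-604) + 4*48 - 604*48) = 130250 - (-68 + 10268 + 192 - 28992) = 130250 - 1*(-18600) = 130250 + 18600 = 148850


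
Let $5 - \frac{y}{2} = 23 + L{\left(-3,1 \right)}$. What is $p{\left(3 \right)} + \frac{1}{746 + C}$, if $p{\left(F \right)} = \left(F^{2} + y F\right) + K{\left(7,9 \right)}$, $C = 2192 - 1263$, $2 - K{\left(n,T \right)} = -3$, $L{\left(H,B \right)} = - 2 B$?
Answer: $- \frac{137349}{1675} \approx -81.999$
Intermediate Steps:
$K{\left(n,T \right)} = 5$ ($K{\left(n,T \right)} = 2 - -3 = 2 + 3 = 5$)
$C = 929$
$y = -32$ ($y = 10 - 2 \left(23 - 2\right) = 10 - 42 = -32$)
$p{\left(F \right)} = 5 + F^{2} - 32 F$ ($p{\left(F \right)} = \left(F^{2} - 32 F\right) + 5 = 5 + F^{2} - 32 F$)
$p{\left(3 \right)} + \frac{1}{746 + C} = \left(5 + 3^{2} - 96\right) + \frac{1}{746 + 929} = \left(5 + 9 - 96\right) + \frac{1}{1675} = -82 + \frac{1}{1675} = - \frac{137349}{1675}$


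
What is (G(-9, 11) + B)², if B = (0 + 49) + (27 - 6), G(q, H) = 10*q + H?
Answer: 81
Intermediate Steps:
G(q, H) = H + 10*q
B = 70 (B = 49 + 21 = 70)
(G(-9, 11) + B)² = ((11 + 10*(-9)) + 70)² = ((11 - 90) + 70)² = (-79 + 70)² = (-9)² = 81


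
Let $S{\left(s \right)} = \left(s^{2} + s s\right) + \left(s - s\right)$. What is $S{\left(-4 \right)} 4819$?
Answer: $154208$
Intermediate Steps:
$S{\left(s \right)} = 2 s^{2}$ ($S{\left(s \right)} = \left(s^{2} + s^{2}\right) + 0 = 2 s^{2} + 0 = 2 s^{2}$)
$S{\left(-4 \right)} 4819 = 2 \left(-4\right)^{2} \cdot 4819 = 2 \cdot 16 \cdot 4819 = 32 \cdot 4819 = 154208$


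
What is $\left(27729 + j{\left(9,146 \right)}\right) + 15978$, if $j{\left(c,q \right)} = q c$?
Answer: $45021$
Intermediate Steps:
$j{\left(c,q \right)} = c q$
$\left(27729 + j{\left(9,146 \right)}\right) + 15978 = \left(27729 + 9 \cdot 146\right) + 15978 = \left(27729 + 1314\right) + 15978 = 29043 + 15978 = 45021$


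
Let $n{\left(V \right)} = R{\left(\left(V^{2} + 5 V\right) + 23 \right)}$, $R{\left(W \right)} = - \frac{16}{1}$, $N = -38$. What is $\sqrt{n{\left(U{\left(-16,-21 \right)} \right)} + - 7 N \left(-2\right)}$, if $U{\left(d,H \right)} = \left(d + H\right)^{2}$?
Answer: $2 i \sqrt{137} \approx 23.409 i$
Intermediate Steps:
$U{\left(d,H \right)} = \left(H + d\right)^{2}$
$R{\left(W \right)} = -16$ ($R{\left(W \right)} = \left(-16\right) 1 = -16$)
$n{\left(V \right)} = -16$
$\sqrt{n{\left(U{\left(-16,-21 \right)} \right)} + - 7 N \left(-2\right)} = \sqrt{-16 + \left(-7\right) \left(-38\right) \left(-2\right)} = \sqrt{-16 + 266 \left(-2\right)} = \sqrt{-16 - 532} = \sqrt{-548} = 2 i \sqrt{137}$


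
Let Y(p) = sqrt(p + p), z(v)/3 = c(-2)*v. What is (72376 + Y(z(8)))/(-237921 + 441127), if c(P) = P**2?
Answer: 36188/101603 + 4*sqrt(3)/101603 ≈ 0.35624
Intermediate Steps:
z(v) = 12*v (z(v) = 3*((-2)**2*v) = 3*(4*v) = 12*v)
Y(p) = sqrt(2)*sqrt(p) (Y(p) = sqrt(2*p) = sqrt(2)*sqrt(p))
(72376 + Y(z(8)))/(-237921 + 441127) = (72376 + sqrt(2)*sqrt(12*8))/(-237921 + 441127) = (72376 + sqrt(2)*sqrt(96))/203206 = (72376 + sqrt(2)*(4*sqrt(6)))*(1/203206) = (72376 + 8*sqrt(3))*(1/203206) = 36188/101603 + 4*sqrt(3)/101603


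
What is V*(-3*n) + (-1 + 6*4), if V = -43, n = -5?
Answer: -622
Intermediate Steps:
V*(-3*n) + (-1 + 6*4) = -(-129)*(-5) + (-1 + 6*4) = -43*15 + (-1 + 24) = -645 + 23 = -622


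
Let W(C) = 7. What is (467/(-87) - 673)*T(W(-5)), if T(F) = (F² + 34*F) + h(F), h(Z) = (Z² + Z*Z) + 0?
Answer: -22721930/87 ≈ -2.6117e+5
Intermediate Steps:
h(Z) = 2*Z² (h(Z) = (Z² + Z²) + 0 = 2*Z² + 0 = 2*Z²)
T(F) = 3*F² + 34*F (T(F) = (F² + 34*F) + 2*F² = 3*F² + 34*F)
(467/(-87) - 673)*T(W(-5)) = (467/(-87) - 673)*(7*(34 + 3*7)) = (467*(-1/87) - 673)*(7*(34 + 21)) = (-467/87 - 673)*(7*55) = -59018/87*385 = -22721930/87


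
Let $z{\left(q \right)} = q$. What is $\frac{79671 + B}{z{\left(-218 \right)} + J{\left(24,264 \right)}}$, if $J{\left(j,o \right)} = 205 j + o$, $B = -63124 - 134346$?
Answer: $- \frac{117799}{4966} \approx -23.721$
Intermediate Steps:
$B = -197470$ ($B = -63124 - 134346 = -197470$)
$J{\left(j,o \right)} = o + 205 j$
$\frac{79671 + B}{z{\left(-218 \right)} + J{\left(24,264 \right)}} = \frac{79671 - 197470}{-218 + \left(264 + 205 \cdot 24\right)} = - \frac{117799}{-218 + \left(264 + 4920\right)} = - \frac{117799}{-218 + 5184} = - \frac{117799}{4966}$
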